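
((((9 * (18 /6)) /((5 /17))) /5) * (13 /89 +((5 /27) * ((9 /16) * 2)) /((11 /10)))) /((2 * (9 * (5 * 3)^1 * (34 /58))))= 114289 /2937000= 0.04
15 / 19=0.79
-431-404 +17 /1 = -818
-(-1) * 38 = 38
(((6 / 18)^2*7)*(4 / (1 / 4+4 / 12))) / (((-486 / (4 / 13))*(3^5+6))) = -32 / 2359773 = -0.00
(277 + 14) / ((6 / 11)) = 1067 / 2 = 533.50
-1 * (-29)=29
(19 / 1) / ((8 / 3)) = 57 / 8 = 7.12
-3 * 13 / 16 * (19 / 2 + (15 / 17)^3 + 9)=-7352709 / 157216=-46.77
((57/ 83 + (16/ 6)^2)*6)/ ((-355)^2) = 466/ 1255209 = 0.00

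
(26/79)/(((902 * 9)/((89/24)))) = 1157/7695864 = 0.00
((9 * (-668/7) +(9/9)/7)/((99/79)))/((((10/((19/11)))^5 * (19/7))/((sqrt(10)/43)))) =-61885402949 * sqrt(10)/68559410700000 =-0.00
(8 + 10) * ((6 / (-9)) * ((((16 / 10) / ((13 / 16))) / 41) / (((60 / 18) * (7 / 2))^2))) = -13824 / 3264625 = -0.00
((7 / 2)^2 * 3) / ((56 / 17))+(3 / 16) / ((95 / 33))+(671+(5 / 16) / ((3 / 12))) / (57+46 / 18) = 2292333 / 101840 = 22.51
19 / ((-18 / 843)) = -5339 / 6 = -889.83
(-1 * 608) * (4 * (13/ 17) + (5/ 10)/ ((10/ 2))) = -163248/ 85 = -1920.56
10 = 10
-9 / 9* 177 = -177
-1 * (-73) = 73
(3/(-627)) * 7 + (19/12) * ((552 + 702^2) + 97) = 1959501779/2508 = 781300.55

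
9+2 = 11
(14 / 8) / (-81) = -7 / 324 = -0.02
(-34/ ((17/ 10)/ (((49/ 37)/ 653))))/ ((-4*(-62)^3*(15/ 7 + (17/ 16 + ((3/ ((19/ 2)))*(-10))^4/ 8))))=-0.00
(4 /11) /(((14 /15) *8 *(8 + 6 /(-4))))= 15 /2002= 0.01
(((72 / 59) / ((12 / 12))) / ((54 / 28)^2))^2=2458624 / 22838841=0.11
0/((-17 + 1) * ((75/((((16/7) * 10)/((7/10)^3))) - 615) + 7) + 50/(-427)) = 0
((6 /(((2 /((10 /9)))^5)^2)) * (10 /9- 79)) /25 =-547656250 /10460353203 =-0.05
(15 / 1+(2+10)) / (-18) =-3 / 2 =-1.50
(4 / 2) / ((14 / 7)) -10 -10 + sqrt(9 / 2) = -19 + 3 * sqrt(2) / 2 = -16.88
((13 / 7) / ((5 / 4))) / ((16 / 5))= 13 / 28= 0.46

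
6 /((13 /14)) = 6.46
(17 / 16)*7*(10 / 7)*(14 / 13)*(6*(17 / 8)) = 30345 / 208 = 145.89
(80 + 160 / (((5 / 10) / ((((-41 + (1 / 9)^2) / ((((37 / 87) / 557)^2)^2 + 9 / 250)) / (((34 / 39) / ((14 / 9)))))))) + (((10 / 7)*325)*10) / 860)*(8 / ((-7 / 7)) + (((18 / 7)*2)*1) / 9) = 3678722086093070854926512063380 / 761863157534343183025749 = 4828586.41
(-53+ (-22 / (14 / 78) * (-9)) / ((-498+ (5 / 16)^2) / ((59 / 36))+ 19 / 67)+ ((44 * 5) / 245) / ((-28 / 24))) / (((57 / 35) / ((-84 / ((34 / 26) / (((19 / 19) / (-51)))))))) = -78620666701772 / 1770910476279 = -44.40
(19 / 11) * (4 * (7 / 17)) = 532 / 187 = 2.84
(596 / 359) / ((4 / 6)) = 894 / 359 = 2.49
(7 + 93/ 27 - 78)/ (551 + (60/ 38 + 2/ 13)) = -150176/ 1228725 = -0.12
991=991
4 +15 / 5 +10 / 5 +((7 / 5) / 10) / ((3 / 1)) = 1357 / 150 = 9.05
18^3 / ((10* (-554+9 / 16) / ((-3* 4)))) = 12.65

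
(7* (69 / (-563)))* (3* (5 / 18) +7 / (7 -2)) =-10787 / 5630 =-1.92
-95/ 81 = -1.17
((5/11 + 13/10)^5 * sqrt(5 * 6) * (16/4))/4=267785184193 * sqrt(30)/16105100000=91.07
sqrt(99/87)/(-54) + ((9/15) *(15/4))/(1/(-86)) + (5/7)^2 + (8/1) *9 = -11857/98 - sqrt(957)/1566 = -121.01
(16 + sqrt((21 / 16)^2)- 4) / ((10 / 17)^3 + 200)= 1046469 / 15737600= 0.07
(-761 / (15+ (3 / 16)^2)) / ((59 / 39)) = -2532608 / 75697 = -33.46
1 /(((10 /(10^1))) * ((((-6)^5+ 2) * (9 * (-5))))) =1 /349830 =0.00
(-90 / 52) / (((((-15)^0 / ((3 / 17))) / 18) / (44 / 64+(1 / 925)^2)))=-2287089513 / 605098000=-3.78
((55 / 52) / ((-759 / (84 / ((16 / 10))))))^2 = 30625 / 5721664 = 0.01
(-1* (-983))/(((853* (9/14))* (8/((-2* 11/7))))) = -10813/15354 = -0.70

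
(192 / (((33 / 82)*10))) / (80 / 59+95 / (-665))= 1083712 / 27555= 39.33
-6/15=-2/5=-0.40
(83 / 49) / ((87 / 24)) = 0.47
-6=-6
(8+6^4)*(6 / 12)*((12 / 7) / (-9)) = -2608 / 21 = -124.19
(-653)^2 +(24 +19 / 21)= 8955112 / 21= 426433.90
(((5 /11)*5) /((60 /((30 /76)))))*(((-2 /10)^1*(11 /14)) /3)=-5 /6384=-0.00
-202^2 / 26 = -20402 / 13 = -1569.38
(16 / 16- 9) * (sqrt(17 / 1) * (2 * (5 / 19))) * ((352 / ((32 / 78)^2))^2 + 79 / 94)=-65782707475 * sqrt(17) / 3572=-75931985.23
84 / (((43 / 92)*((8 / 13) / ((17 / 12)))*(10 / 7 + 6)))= 19159 / 344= 55.69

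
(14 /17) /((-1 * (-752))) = 7 /6392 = 0.00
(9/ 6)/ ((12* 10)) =1/ 80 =0.01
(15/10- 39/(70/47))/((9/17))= -1632/35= -46.63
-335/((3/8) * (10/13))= -3484/3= -1161.33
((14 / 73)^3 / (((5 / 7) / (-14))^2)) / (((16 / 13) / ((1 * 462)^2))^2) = 81497129249.80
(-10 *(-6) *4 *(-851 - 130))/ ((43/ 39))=-9182160/ 43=-213538.60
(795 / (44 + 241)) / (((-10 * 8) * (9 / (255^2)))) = -76585 / 304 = -251.92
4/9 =0.44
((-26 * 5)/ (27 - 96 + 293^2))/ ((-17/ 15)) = 195/ 145826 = 0.00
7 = 7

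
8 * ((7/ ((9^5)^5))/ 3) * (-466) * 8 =-208768/ 2153693963075557766310747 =-0.00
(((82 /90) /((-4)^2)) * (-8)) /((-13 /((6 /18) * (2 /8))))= 41 /14040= 0.00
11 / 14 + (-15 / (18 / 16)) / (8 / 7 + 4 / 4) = -685 / 126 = -5.44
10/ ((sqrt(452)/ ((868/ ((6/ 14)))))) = 952.64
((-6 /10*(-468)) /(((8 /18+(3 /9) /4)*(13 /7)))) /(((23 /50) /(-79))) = -21500640 /437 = -49200.55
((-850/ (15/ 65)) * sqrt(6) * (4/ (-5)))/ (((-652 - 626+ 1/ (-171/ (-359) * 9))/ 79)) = -358258680 * sqrt(6)/ 1966483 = -446.25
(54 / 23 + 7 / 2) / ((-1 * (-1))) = 269 / 46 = 5.85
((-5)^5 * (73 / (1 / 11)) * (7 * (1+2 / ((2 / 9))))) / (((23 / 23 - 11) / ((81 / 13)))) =1422815625 / 13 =109447355.77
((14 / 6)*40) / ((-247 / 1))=-0.38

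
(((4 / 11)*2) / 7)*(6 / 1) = 48 / 77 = 0.62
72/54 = 4/3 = 1.33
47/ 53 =0.89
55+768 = 823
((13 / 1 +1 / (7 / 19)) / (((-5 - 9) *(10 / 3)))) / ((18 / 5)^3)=-1375 / 190512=-0.01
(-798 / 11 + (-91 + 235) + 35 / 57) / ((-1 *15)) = -45187 / 9405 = -4.80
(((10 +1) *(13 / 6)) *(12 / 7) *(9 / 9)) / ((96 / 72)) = 429 / 14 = 30.64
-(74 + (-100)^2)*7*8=-564144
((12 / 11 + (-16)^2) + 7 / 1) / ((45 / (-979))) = -5745.44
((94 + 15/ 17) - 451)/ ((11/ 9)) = -54486/ 187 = -291.37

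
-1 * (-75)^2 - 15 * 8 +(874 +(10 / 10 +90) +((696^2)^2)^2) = 55064781072099113430356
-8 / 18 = -0.44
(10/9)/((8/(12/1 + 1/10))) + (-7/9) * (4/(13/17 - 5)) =1565/648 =2.42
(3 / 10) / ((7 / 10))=3 / 7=0.43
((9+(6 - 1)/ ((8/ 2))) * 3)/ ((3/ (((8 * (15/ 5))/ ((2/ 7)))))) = 861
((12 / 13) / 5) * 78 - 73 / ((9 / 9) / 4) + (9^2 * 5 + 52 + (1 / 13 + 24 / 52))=11696 / 65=179.94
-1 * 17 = -17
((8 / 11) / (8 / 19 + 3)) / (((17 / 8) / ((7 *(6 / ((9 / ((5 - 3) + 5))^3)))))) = 5839232 / 2953665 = 1.98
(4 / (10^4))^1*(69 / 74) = 69 / 185000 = 0.00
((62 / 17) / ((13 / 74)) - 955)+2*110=-157847 / 221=-714.24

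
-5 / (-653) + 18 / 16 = 5917 / 5224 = 1.13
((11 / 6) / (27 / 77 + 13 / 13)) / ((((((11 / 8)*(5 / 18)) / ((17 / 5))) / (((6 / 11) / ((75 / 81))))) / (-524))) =-30305016 / 8125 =-3729.85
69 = 69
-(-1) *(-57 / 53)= -57 / 53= -1.08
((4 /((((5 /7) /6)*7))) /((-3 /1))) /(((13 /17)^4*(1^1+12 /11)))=-7349848 /3284515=-2.24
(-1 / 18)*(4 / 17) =-2 / 153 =-0.01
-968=-968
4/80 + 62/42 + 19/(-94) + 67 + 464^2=4251291757/19740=215364.32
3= 3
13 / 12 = 1.08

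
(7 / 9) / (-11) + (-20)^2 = 39593 / 99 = 399.93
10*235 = 2350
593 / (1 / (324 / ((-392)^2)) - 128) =48033 / 28048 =1.71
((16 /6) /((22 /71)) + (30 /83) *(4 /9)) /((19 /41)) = 328164 /17347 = 18.92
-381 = -381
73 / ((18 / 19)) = 1387 / 18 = 77.06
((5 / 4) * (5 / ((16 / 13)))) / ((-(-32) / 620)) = 50375 / 512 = 98.39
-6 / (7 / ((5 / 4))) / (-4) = 15 / 56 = 0.27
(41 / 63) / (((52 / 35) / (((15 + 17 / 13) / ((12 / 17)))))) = 184705 / 18252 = 10.12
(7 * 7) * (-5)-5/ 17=-4170/ 17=-245.29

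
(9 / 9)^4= 1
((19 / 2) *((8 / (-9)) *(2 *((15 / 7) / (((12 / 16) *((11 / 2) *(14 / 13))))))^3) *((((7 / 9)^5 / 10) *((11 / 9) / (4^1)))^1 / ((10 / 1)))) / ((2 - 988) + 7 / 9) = 26715520 / 3991307382909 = 0.00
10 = 10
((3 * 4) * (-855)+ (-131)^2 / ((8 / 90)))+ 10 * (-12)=730725 / 4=182681.25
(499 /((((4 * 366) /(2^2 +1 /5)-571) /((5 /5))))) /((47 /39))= -45409 /24393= -1.86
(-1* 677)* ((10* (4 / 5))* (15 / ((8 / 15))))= -152325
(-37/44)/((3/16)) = -4.48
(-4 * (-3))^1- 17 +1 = -4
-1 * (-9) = 9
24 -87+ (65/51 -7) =-3505/51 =-68.73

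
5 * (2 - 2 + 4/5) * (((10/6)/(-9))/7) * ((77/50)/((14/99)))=-121/105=-1.15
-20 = -20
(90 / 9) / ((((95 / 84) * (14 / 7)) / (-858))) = -72072 / 19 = -3793.26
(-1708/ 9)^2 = 2917264/ 81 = 36015.60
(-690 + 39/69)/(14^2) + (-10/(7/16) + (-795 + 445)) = -1696697/4508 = -376.37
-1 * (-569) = 569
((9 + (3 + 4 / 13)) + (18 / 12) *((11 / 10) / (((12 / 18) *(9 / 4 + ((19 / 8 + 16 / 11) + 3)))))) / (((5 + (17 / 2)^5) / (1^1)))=20907424 / 73748582895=0.00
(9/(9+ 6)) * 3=9/5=1.80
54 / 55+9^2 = 4509 / 55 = 81.98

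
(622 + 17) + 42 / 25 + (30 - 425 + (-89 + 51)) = 5192 / 25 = 207.68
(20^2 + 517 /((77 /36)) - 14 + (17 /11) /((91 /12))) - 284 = 344262 /1001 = 343.92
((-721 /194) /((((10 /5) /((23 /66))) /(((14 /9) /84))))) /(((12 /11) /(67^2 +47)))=-116081 /2328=-49.86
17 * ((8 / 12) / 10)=17 / 15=1.13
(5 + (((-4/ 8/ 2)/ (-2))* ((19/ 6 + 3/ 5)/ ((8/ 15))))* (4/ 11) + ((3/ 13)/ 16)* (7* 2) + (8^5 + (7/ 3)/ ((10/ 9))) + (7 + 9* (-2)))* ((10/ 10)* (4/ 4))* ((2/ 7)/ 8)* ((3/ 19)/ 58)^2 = 6746891157/ 777995778560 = 0.01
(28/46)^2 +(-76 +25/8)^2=179813825/33856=5311.14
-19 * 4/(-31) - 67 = -64.55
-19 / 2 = -9.50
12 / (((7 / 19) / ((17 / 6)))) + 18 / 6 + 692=5511 / 7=787.29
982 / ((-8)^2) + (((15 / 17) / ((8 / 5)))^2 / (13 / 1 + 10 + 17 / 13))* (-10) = 44474459 / 2922368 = 15.22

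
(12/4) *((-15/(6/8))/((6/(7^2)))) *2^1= -980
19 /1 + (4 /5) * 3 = 21.40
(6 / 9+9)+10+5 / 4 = 251 / 12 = 20.92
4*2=8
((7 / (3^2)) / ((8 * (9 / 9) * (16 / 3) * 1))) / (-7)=-1 / 384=-0.00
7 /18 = 0.39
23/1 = 23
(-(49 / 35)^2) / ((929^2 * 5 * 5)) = -49 / 539400625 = -0.00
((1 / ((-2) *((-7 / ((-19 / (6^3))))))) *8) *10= -95 / 189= -0.50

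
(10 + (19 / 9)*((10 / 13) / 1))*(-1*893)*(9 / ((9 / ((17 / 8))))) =-2580770 / 117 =-22057.86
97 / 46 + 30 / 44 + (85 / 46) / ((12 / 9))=8453 / 2024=4.18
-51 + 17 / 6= -289 / 6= -48.17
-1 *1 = -1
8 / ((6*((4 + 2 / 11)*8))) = 11 / 276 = 0.04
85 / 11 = 7.73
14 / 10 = 7 / 5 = 1.40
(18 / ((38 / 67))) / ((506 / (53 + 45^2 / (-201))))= 2.69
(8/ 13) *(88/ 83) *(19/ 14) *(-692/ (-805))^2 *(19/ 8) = 7606275776/ 4894532825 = 1.55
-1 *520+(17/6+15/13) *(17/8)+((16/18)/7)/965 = -6468444481/12645360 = -511.53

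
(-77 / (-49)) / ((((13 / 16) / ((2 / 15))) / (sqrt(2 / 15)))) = 352 * sqrt(30) / 20475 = 0.09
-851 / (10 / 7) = -5957 / 10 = -595.70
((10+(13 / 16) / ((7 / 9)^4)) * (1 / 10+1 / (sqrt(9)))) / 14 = 6102889 / 16134720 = 0.38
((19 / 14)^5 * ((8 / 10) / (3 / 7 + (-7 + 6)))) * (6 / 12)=-2476099 / 768320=-3.22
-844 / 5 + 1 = -839 / 5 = -167.80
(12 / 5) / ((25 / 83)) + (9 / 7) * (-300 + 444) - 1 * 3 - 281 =-79528 / 875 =-90.89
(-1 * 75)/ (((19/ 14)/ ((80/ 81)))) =-28000/ 513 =-54.58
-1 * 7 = -7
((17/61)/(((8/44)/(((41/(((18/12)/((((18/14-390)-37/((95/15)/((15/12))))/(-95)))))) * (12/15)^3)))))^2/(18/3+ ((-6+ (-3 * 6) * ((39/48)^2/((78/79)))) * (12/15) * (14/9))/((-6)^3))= 18999365162494019567616/14503673298368515625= 1309.97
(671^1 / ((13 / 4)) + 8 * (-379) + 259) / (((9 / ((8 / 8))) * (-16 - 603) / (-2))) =-66730 / 72423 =-0.92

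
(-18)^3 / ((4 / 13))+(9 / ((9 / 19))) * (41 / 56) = -18940.09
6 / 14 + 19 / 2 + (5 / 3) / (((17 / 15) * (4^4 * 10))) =604963 / 60928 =9.93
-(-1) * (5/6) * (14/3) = 35/9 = 3.89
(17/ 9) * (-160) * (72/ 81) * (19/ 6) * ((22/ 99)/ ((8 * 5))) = -10336/ 2187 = -4.73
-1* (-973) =973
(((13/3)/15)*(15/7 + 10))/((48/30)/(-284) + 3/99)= 50765/357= 142.20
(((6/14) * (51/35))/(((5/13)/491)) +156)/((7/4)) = 4670796/8575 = 544.70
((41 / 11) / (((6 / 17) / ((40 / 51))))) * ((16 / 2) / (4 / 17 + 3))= 22304 / 1089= 20.48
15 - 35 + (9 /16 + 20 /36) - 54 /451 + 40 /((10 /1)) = -974269 /64944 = -15.00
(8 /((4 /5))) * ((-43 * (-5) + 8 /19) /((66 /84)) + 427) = 1465450 /209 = 7011.72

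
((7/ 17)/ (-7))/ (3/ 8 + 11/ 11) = -8/ 187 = -0.04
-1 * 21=-21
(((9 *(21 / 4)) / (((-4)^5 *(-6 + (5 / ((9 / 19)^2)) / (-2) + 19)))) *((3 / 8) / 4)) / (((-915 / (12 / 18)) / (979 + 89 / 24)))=0.00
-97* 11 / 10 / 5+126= 5233 / 50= 104.66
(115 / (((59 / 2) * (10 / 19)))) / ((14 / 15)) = 6555 / 826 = 7.94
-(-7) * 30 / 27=70 / 9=7.78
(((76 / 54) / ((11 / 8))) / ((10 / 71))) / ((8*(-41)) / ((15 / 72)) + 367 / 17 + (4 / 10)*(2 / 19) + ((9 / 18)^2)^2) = -0.00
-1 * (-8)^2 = -64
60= 60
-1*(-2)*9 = 18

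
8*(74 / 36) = 148 / 9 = 16.44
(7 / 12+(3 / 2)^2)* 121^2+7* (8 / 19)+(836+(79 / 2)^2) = 10005103 / 228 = 43882.03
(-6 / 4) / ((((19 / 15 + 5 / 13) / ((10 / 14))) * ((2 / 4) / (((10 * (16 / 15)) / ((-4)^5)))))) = 975 / 72128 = 0.01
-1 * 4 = -4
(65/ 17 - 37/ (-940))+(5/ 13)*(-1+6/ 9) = 3.73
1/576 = 0.00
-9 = -9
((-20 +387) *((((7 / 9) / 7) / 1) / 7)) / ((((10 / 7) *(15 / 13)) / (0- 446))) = -1063933 / 675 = -1576.20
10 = 10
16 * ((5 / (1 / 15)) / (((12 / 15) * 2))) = 750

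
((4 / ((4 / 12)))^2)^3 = 2985984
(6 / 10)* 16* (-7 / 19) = -336 / 95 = -3.54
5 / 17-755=-12830 / 17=-754.71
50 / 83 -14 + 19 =465 / 83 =5.60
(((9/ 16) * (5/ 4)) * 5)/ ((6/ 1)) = 0.59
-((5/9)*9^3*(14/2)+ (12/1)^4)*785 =-18503235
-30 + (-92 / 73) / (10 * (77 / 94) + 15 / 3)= -340531 / 11315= -30.10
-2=-2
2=2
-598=-598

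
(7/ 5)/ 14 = 1/ 10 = 0.10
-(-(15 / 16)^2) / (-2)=-225 / 512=-0.44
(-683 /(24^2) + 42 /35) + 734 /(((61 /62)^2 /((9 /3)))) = 24377878001 /10716480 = 2274.80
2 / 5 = 0.40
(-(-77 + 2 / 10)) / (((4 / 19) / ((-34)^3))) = -71690496 / 5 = -14338099.20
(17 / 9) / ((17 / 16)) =16 / 9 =1.78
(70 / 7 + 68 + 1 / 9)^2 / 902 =494209 / 73062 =6.76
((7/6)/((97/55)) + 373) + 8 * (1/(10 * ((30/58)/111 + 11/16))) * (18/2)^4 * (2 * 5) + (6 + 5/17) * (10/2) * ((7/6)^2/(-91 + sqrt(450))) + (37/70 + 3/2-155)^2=777440751364554281/7805189807100-131075 * sqrt(2)/1597524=99605.50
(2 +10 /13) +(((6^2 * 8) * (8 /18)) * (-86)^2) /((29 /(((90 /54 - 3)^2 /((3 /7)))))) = 1378405916 /10179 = 135416.63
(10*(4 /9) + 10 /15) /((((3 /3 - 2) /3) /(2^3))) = -368 /3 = -122.67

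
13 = 13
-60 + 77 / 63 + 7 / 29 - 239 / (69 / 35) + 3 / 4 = -4298587 / 24012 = -179.02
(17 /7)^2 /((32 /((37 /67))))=10693 /105056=0.10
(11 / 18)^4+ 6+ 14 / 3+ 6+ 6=2394097 / 104976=22.81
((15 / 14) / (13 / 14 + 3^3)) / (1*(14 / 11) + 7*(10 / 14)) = 55 / 8993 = 0.01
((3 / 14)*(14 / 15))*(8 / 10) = 4 / 25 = 0.16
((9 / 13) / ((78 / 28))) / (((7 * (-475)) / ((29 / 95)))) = -174 / 7626125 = -0.00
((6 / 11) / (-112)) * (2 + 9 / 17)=-129 / 10472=-0.01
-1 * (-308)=308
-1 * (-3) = 3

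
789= 789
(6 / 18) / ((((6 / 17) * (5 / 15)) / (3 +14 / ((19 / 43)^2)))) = 458473 / 2166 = 211.67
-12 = -12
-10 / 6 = -5 / 3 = -1.67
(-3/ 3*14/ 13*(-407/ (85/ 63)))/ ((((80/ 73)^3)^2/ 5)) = 27162526273933743/ 28966912000000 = 937.71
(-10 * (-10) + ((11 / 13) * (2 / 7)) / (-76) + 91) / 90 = 660467 / 311220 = 2.12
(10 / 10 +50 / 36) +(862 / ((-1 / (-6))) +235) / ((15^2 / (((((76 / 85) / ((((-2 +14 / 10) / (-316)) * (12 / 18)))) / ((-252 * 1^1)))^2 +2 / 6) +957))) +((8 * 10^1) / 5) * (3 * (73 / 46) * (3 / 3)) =276295944825661 / 11871874350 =23273.15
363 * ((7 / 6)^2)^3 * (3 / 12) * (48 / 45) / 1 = 14235529 / 58320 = 244.09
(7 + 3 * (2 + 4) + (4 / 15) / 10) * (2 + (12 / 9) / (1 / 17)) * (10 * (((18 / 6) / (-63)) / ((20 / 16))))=-1111184 / 4725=-235.17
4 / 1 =4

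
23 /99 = 0.23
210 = 210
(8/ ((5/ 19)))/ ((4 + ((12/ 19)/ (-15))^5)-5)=-235229405000/ 7737810399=-30.40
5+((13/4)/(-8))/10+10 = 4787/320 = 14.96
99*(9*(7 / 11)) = 567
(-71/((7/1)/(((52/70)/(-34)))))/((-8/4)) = -923/8330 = -0.11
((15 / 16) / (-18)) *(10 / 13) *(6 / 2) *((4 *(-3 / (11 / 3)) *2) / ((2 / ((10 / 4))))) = 1125 / 1144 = 0.98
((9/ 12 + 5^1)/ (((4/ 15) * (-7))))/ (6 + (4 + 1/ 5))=-575/ 1904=-0.30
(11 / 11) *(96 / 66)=16 / 11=1.45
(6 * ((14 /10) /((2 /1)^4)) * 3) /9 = 7 /40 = 0.18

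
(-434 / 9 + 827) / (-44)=-7009 / 396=-17.70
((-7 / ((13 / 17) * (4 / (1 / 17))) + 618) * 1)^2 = 1032272641 / 2704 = 381757.63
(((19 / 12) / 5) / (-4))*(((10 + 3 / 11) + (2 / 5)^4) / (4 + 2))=-1345219 / 9900000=-0.14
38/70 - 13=-436/35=-12.46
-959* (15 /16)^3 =-3236625 /4096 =-790.19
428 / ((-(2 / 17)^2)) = -30923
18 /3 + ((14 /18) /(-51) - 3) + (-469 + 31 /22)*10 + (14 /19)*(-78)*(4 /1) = -470332337 /95931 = -4902.82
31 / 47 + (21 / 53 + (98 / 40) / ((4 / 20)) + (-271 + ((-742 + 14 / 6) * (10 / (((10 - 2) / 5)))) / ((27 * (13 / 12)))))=-1454003315 / 3497364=-415.74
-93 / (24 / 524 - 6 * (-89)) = -4061 / 23320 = -0.17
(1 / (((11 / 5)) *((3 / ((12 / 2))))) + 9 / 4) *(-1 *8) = -278 / 11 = -25.27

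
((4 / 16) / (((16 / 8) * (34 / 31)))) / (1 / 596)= 67.93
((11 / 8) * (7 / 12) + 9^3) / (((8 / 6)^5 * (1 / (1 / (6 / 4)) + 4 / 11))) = 62424351 / 671744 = 92.93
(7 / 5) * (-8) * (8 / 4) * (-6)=134.40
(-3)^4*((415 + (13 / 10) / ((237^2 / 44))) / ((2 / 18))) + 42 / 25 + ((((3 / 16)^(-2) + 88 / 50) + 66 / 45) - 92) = 424745896609 / 1404225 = 302477.09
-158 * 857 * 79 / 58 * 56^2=-578379725.24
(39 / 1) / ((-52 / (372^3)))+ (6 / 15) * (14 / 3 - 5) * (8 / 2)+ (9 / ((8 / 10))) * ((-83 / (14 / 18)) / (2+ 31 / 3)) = -599987494403 / 15540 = -38609233.87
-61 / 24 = -2.54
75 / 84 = 25 / 28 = 0.89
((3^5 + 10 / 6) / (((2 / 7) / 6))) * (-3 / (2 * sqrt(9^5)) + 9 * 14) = 647356.28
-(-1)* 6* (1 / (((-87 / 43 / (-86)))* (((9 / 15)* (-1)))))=-36980 / 87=-425.06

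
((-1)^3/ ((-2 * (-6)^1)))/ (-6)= 1/ 72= 0.01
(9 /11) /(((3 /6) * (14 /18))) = 162 /77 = 2.10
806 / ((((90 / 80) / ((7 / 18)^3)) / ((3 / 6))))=138229 / 6561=21.07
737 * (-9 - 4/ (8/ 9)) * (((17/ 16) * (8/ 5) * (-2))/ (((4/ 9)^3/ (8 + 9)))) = 4192341219/ 640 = 6550533.15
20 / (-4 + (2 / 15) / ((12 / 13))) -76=-81.19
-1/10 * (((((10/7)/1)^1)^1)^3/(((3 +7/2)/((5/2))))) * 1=-500/4459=-0.11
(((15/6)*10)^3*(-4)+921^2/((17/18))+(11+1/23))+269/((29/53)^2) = 275082603683/328831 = 836547.05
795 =795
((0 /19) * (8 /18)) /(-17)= 0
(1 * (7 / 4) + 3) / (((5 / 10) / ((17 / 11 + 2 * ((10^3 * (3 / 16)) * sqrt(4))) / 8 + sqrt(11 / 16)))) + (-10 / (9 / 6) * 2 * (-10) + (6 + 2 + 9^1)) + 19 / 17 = 1051.79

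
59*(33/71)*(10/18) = 3245/213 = 15.23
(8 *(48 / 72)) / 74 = 8 / 111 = 0.07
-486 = -486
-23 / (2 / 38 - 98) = 437 / 1861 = 0.23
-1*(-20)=20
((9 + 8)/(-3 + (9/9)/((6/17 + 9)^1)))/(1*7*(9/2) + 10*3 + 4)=-2703/30130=-0.09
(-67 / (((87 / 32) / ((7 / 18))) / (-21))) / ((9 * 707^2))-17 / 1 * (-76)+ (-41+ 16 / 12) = 30008599003 / 23962149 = 1252.33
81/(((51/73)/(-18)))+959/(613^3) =-2086.94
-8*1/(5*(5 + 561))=-4/1415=-0.00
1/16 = 0.06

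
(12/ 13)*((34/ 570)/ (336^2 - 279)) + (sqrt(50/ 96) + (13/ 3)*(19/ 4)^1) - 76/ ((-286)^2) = 5*sqrt(3)/ 12 + 18011742866231/ 875103912540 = 21.30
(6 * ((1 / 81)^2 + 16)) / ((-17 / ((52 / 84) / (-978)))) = 1364701 / 381791151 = 0.00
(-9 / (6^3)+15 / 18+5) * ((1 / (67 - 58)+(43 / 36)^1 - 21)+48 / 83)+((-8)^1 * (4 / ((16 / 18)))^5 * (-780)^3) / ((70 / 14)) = 100475041541769259 / 71712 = 1401091052289.29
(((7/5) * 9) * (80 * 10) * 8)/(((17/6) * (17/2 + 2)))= 46080/17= 2710.59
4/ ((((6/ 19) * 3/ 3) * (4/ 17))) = 53.83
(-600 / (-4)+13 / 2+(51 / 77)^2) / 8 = 1860979 / 94864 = 19.62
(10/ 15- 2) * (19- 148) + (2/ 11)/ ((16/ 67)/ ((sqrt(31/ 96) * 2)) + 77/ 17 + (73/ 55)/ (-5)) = 2372578928678997/ 13790636364151- 2129930000 * sqrt(186)/ 13790636364151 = 172.04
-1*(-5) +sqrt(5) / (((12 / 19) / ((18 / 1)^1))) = 5 +57*sqrt(5) / 2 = 68.73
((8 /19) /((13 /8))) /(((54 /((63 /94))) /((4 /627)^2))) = 1792 /13691503683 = 0.00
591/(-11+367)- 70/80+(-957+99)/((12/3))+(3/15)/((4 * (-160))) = -60866089/284800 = -213.72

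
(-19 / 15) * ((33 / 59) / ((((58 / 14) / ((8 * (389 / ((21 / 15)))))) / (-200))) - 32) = 1952264288 / 25665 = 76067.18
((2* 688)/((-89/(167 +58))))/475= -12384/1691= -7.32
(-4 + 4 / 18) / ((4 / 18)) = -17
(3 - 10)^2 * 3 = 147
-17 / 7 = -2.43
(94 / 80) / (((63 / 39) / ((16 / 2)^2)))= 46.55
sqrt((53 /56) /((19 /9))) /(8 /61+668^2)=61*sqrt(14098) /4826955168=0.00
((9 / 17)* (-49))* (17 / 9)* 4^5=-50176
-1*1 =-1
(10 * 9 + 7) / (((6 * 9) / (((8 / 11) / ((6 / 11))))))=194 / 81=2.40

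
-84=-84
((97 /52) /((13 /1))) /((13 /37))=3589 /8788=0.41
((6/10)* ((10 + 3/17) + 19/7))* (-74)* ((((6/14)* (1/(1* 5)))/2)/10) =-255411/104125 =-2.45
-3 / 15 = -0.20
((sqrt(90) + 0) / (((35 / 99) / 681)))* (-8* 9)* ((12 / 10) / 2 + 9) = -699000192* sqrt(10) / 175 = -12631043.95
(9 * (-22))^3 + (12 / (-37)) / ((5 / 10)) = -287208528 / 37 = -7762392.65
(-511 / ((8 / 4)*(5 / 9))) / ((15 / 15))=-4599 / 10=-459.90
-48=-48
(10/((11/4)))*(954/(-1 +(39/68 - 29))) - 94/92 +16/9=-15469433/132066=-117.13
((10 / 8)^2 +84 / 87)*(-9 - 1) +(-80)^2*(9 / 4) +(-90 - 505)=3196895 / 232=13779.72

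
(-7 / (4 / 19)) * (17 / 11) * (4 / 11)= -2261 / 121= -18.69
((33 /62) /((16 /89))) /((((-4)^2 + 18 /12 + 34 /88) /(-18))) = -290763 /97588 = -2.98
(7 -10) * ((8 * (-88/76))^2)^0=-3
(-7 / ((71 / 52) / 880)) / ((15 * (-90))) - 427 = -423.66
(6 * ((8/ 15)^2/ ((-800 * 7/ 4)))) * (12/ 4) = -16/ 4375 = -0.00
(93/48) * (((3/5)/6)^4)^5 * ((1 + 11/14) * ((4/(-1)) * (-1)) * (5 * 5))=31/8960000000000000000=0.00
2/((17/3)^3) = 54/4913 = 0.01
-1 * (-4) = 4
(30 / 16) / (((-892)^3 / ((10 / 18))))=-25 / 17033574912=-0.00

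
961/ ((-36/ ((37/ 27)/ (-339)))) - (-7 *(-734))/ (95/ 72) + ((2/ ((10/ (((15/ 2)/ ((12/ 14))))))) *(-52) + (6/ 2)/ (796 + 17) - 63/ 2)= -34072295428873/ 8483183460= -4016.45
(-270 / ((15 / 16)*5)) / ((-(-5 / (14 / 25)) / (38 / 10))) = -24.51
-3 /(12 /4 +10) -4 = -55 /13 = -4.23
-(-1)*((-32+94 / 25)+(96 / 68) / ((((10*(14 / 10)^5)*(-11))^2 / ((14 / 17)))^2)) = -82696461339732474844859852 / 2928344948291620503840425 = -28.24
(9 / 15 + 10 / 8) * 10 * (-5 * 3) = -555 / 2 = -277.50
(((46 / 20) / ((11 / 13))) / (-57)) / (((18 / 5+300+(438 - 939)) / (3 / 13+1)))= 184 / 618849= 0.00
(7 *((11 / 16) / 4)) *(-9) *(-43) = 29799 / 64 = 465.61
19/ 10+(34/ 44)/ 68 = 841/ 440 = 1.91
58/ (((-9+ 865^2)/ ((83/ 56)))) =2407/ 20950048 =0.00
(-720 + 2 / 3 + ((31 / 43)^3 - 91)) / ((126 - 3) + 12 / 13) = -2511497872 / 384257331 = -6.54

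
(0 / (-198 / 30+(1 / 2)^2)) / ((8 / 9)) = 0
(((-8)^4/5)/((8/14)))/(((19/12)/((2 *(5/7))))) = 24576/19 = 1293.47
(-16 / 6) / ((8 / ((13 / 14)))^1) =-13 / 42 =-0.31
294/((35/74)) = 621.60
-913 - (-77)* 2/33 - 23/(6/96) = -3829/3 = -1276.33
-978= -978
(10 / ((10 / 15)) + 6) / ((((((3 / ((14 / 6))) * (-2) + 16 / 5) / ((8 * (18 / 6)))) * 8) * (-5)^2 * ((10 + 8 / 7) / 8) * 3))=686 / 715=0.96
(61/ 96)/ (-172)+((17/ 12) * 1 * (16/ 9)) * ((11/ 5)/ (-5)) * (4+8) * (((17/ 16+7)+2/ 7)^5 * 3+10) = -3447903232601961209/ 2131331973120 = -1617722.29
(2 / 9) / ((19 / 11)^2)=242 / 3249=0.07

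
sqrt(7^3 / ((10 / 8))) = 14 * sqrt(35) / 5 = 16.57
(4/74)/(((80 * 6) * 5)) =1/44400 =0.00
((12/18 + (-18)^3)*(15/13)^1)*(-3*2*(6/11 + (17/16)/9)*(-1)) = -45965485/1716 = -26786.41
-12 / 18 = -2 / 3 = -0.67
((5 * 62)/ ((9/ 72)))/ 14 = 1240/ 7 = 177.14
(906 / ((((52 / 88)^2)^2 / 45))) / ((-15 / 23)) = -14644279584 / 28561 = -512736.93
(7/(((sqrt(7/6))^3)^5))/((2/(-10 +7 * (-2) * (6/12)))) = -2379456 * sqrt(42)/823543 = -18.72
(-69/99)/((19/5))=-115/627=-0.18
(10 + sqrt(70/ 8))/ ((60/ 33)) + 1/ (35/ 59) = 11*sqrt(35)/ 40 + 503/ 70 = 8.81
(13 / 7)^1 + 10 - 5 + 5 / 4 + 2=283 / 28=10.11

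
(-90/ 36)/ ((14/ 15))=-75/ 28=-2.68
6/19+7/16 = 229/304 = 0.75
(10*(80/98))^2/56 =20000/16807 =1.19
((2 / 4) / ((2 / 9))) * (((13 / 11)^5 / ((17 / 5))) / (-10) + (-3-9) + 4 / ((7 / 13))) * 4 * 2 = -1600402851 / 19165069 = -83.51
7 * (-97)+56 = -623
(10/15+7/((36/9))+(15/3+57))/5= 773/60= 12.88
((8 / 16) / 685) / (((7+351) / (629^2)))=0.81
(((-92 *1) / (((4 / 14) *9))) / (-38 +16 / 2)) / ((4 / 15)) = 161 / 36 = 4.47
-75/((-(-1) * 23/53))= -3975/23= -172.83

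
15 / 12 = 5 / 4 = 1.25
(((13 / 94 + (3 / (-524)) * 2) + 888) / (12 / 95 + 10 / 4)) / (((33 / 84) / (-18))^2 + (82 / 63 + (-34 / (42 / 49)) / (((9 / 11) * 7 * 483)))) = 6069971642394240 / 23114339360137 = 262.61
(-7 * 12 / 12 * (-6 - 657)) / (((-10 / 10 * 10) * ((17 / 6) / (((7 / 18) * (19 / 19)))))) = -637 / 10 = -63.70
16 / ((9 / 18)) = 32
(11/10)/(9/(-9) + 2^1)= 11/10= 1.10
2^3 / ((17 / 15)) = 120 / 17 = 7.06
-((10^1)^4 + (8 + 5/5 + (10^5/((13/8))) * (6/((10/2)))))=-1090117/13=-83855.15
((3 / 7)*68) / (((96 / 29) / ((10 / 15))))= 493 / 84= 5.87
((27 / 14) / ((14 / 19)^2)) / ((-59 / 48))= -58482 / 20237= -2.89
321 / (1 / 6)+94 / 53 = 102172 / 53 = 1927.77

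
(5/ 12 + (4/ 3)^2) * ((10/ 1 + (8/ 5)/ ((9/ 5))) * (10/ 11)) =19355/ 891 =21.72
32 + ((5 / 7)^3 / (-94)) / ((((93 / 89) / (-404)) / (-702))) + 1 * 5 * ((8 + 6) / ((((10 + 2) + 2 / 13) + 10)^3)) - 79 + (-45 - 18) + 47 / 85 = -589393976799907283 / 507364486594560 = -1161.68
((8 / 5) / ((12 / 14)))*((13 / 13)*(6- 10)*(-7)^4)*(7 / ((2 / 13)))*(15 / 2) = -6117748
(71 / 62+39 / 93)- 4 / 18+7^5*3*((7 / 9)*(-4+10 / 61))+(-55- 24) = -5123198389 / 34038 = -150514.08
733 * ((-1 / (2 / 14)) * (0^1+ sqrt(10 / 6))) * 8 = -52992.74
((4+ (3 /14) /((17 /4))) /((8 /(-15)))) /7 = -3615 /3332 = -1.08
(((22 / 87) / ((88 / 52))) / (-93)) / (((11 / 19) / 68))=-16796 / 89001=-0.19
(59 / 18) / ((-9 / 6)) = -59 / 27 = -2.19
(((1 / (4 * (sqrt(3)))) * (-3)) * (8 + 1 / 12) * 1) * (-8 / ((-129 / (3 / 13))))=-97 * sqrt(3) / 3354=-0.05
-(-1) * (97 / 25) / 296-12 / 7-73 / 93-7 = -45698453 / 4817400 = -9.49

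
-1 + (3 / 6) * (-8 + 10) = 0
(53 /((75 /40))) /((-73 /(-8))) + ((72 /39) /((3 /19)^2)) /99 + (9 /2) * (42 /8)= 309708077 /11274120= 27.47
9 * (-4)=-36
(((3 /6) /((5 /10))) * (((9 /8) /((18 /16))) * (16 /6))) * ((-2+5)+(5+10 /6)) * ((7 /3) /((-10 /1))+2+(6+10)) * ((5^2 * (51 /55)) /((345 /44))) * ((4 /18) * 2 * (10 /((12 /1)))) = 8408608 /16767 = 501.50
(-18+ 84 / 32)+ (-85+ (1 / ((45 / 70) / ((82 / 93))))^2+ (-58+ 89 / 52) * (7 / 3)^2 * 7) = -163474834177 / 72859176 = -2243.71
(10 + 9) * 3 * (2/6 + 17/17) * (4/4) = 76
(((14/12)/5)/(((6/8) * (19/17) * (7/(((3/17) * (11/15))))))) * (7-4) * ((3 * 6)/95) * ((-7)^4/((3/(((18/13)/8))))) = 237699/586625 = 0.41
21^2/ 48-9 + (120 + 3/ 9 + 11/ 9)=121.74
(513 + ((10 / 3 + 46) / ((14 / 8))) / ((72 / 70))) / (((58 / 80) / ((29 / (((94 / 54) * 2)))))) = 291820 / 47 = 6208.94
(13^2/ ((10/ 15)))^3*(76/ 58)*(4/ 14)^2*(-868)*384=-580810354962.92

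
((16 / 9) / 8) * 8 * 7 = 112 / 9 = 12.44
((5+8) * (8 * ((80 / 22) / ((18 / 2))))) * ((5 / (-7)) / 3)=-20800 / 2079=-10.00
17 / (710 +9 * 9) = 17 / 791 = 0.02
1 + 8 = 9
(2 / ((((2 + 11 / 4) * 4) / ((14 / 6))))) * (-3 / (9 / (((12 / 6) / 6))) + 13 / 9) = 56 / 171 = 0.33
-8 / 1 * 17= -136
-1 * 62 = -62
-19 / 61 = -0.31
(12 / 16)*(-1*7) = -21 / 4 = -5.25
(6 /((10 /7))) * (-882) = -18522 /5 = -3704.40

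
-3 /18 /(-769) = 1 /4614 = 0.00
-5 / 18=-0.28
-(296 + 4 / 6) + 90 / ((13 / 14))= -7790 / 39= -199.74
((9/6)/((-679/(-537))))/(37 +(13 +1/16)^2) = 206208/36090887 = 0.01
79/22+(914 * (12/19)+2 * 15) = 255337/418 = 610.85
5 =5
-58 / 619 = -0.09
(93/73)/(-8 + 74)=31/1606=0.02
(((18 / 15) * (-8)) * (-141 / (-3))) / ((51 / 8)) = -6016 / 85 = -70.78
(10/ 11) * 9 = 90/ 11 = 8.18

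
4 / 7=0.57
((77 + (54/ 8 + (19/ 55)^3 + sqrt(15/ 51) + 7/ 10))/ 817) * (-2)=-56228911/ 271856750 - 2 * sqrt(85)/ 13889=-0.21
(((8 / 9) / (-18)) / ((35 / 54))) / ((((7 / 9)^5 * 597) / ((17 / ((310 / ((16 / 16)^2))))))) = -0.00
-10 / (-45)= 2 / 9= 0.22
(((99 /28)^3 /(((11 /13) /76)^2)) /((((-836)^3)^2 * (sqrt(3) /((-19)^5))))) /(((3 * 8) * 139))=-260091 * sqrt(3) /1006426983890944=-0.00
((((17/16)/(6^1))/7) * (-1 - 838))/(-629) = 839/24864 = 0.03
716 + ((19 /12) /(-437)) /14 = 2766623 /3864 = 716.00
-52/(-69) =52/69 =0.75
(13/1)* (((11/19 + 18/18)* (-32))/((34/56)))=-349440/323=-1081.86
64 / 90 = 32 / 45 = 0.71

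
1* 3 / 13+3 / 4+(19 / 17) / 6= 3095 / 2652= 1.17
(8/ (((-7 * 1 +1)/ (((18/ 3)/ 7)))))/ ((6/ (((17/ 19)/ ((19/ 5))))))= -340/ 7581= -0.04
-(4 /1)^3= -64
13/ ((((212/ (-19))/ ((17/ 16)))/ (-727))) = 899.96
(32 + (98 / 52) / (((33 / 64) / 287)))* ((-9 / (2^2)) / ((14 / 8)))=-1391232 / 1001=-1389.84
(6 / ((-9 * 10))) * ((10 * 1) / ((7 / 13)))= -26 / 21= -1.24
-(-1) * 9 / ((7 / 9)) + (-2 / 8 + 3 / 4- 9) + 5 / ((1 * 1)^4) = 113 / 14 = 8.07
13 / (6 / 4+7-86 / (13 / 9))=-338 / 1327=-0.25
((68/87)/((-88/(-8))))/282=34/134937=0.00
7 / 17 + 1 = 24 / 17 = 1.41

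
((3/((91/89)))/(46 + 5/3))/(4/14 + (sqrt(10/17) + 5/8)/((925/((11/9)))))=24229438907400/112789394215927- 597481920 * sqrt(170)/10253581292357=0.21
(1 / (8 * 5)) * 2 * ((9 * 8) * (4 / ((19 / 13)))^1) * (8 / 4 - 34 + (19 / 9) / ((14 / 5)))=-307.86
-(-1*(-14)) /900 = -7 /450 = -0.02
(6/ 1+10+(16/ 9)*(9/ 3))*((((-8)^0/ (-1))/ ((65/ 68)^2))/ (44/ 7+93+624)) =-2071552/ 64173525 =-0.03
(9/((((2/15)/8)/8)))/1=4320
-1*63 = -63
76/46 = 38/23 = 1.65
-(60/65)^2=-144/169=-0.85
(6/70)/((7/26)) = 78/245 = 0.32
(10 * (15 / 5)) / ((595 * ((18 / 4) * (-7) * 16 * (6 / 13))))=-13 / 59976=-0.00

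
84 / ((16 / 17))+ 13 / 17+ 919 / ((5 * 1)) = 93097 / 340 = 273.81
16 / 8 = 2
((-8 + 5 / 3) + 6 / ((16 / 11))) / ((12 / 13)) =-689 / 288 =-2.39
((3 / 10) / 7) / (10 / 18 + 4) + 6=17247 / 2870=6.01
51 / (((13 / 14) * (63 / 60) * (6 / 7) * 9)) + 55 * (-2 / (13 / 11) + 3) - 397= -8594 / 27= -318.30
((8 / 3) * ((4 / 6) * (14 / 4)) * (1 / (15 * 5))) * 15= 1.24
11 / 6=1.83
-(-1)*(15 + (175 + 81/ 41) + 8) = 8199/ 41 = 199.98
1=1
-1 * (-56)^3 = 175616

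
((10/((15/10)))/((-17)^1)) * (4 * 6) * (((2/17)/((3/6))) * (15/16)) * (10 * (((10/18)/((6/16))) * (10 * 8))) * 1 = -6400000/2601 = -2460.59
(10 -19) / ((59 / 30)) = -270 / 59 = -4.58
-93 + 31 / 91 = -8432 / 91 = -92.66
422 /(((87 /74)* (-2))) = -15614 /87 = -179.47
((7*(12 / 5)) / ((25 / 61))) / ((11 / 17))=87108 / 1375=63.35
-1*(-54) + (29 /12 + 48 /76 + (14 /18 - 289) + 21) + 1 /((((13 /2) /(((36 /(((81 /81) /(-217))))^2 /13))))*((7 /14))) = 166946517913 /115596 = 1444224.00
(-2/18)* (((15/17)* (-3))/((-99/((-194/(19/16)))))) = 15520/31977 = 0.49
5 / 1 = 5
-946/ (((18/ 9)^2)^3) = -473/ 32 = -14.78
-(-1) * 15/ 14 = 15/ 14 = 1.07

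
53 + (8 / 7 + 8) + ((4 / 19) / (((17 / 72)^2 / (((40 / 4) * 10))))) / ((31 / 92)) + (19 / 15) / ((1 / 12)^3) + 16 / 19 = 20092530083 / 5957735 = 3372.51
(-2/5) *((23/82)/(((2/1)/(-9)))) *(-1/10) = -207/4100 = -0.05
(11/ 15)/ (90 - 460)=-11/ 5550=-0.00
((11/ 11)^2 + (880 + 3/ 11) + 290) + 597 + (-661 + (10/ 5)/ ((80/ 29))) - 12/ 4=486199/ 440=1105.00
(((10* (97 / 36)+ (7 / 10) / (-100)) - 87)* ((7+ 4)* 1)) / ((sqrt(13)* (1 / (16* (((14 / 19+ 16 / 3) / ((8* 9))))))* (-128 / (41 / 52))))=42176346949* sqrt(13) / 99874944000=1.52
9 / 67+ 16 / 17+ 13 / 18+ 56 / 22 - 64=-13453925 / 225522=-59.66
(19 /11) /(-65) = -0.03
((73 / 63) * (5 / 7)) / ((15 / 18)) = 146 / 147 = 0.99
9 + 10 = 19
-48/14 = -24/7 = -3.43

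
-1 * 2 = -2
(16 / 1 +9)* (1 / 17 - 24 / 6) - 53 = -2576 / 17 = -151.53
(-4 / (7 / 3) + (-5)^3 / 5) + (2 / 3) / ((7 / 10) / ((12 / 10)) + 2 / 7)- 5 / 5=-13770 / 511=-26.95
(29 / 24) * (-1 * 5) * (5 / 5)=-6.04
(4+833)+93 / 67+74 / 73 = 4105514 / 4891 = 839.40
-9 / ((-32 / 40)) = 45 / 4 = 11.25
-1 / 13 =-0.08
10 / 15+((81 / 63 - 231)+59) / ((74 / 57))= -203309 / 1554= -130.83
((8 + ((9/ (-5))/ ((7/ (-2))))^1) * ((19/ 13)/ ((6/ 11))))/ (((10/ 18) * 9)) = 31141/ 6825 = 4.56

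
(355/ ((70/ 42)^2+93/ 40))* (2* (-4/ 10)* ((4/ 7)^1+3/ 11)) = -6645600/ 141449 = -46.98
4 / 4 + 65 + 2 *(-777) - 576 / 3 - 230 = -1910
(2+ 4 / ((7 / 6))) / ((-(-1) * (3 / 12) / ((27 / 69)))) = 8.50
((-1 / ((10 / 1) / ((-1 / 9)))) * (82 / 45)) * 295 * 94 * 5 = 227386 / 81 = 2807.23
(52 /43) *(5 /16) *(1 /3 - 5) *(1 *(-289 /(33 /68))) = 4470830 /4257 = 1050.23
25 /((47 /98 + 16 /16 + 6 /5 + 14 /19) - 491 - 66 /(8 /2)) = -116375 /2346509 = -0.05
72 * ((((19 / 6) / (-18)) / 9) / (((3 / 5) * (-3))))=190 / 243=0.78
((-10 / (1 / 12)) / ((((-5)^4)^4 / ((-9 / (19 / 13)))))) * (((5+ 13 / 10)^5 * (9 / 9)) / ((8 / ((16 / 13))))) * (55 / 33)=8931928887 / 724792480468750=0.00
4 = 4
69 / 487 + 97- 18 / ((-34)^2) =27339641 / 281486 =97.13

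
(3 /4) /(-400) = -3 /1600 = -0.00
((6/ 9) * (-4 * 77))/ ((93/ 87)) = -17864/ 93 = -192.09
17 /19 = 0.89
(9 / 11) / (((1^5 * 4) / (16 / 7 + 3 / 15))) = 783 / 1540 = 0.51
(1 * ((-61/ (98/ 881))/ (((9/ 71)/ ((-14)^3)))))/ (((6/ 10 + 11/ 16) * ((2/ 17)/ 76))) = 5521341741440/ 927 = 5956139958.40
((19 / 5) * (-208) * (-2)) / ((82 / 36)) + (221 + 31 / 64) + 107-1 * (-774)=23570003 / 13120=1796.49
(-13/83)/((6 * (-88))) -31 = -31.00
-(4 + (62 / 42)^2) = -2725 / 441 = -6.18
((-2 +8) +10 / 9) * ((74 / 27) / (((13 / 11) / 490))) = 25527040 / 3159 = 8080.73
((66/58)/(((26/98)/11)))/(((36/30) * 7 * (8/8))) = 4235/754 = 5.62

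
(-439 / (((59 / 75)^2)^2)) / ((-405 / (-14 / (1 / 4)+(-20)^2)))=11798125000 / 12117361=973.65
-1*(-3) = 3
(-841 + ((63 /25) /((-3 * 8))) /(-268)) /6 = -45077579 /321600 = -140.17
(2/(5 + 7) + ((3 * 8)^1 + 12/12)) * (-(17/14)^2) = -43639/1176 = -37.11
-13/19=-0.68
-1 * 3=-3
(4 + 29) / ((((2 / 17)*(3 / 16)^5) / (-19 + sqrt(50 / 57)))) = -1862795264 / 81 + 490209280*sqrt(114) / 4617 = -21863835.22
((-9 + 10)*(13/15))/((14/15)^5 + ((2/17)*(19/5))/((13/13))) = 0.75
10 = 10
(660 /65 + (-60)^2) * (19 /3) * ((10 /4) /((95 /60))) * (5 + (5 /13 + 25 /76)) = 206268.41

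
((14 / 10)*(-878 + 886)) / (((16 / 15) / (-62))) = -651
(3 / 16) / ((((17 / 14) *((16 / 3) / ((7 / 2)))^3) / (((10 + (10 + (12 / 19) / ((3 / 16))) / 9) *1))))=10610019 / 21168128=0.50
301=301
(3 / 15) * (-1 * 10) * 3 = -6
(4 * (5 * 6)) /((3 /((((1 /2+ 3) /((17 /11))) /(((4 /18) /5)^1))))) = 34650 /17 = 2038.24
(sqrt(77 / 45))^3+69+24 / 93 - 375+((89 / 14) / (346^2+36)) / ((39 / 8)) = -77464392613 / 253365294+77 * sqrt(385) / 675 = -303.50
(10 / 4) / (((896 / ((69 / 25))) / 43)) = 2967 / 8960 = 0.33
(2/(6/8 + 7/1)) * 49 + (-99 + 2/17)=-45447/527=-86.24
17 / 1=17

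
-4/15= -0.27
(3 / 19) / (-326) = -3 / 6194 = -0.00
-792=-792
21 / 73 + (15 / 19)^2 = 24006 / 26353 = 0.91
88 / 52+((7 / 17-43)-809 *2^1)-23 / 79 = -28967747 / 17459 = -1659.19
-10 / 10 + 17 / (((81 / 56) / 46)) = 43711 / 81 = 539.64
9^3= 729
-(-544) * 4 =2176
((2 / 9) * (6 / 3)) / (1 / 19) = 76 / 9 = 8.44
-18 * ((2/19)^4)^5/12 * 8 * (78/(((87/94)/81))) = -2490963591168/1090109230268832787607312429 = -0.00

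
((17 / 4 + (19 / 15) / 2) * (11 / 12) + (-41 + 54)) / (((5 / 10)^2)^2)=12583 / 45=279.62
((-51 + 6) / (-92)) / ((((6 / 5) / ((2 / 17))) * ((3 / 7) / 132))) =5775 / 391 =14.77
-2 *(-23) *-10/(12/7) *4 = -3220/3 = -1073.33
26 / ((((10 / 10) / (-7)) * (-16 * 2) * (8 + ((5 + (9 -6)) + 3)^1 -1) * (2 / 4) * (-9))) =-91 / 1296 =-0.07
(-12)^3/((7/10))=-17280/7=-2468.57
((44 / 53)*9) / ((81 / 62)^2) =169136 / 38637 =4.38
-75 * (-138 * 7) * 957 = 69334650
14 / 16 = 7 / 8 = 0.88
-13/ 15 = -0.87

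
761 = 761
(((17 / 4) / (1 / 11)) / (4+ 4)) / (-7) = -0.83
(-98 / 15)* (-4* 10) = 784 / 3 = 261.33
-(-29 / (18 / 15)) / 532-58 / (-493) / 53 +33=95044765 / 2875992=33.05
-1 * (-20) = 20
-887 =-887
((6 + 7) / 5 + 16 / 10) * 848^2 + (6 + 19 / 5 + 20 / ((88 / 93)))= 332229451 / 110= 3020267.74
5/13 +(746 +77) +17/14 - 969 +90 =-54.40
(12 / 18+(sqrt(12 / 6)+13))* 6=6* sqrt(2)+82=90.49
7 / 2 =3.50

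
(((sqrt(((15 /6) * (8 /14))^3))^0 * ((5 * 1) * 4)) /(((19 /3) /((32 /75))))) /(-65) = -128 /6175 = -0.02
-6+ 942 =936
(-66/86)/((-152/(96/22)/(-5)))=-90/817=-0.11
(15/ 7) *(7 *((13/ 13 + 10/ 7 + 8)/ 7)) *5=5475/ 49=111.73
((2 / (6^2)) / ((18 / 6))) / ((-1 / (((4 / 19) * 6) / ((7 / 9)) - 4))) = 158 / 3591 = 0.04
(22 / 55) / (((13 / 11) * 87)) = 22 / 5655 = 0.00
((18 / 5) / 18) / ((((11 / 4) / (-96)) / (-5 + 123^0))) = 1536 / 55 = 27.93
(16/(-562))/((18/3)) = -4/843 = -0.00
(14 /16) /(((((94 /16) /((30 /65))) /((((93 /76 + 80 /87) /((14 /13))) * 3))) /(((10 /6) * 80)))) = 1417100 /25897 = 54.72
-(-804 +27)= 777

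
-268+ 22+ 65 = -181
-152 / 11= -13.82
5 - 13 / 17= 72 / 17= 4.24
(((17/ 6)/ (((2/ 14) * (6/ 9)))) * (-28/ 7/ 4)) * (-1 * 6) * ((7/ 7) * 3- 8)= -1785/ 2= -892.50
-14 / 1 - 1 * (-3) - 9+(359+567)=906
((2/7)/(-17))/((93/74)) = -0.01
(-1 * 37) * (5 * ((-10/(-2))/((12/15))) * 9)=-41625/4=-10406.25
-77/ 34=-2.26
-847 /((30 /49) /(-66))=456533 /5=91306.60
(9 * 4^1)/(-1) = -36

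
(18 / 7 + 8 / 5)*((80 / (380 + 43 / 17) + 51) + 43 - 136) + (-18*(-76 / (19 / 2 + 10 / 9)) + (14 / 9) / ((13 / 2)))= -229731543712 / 5086288935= -45.17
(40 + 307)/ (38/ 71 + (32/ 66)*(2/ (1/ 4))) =813021/ 10342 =78.61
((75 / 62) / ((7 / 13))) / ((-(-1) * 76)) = 0.03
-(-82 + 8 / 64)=655 / 8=81.88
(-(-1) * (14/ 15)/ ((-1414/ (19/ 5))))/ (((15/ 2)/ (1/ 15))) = -38/ 1704375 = -0.00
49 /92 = 0.53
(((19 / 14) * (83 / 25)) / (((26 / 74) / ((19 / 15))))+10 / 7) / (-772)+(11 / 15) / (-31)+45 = 24475042113 / 544453000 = 44.95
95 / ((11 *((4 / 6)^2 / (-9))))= -7695 / 44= -174.89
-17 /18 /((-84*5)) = 17 /7560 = 0.00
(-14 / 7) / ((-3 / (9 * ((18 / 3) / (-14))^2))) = 54 / 49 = 1.10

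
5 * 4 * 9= 180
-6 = -6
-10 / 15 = -0.67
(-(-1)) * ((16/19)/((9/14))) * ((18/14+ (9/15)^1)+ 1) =3232/855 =3.78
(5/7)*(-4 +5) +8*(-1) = -51/7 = -7.29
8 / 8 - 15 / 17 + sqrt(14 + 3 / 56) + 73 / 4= sqrt(11018) / 28 + 1249 / 68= 22.12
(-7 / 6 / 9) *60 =-70 / 9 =-7.78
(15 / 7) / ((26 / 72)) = 540 / 91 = 5.93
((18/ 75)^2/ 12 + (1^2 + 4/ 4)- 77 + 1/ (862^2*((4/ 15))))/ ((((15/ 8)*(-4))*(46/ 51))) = 2368301009649/ 213625150000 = 11.09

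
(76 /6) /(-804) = -19 /1206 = -0.02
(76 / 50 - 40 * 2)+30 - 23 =-1787 / 25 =-71.48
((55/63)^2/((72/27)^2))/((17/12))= 3025/39984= 0.08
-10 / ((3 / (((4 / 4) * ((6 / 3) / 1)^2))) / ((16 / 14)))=-320 / 21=-15.24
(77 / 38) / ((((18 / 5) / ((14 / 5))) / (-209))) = -5929 / 18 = -329.39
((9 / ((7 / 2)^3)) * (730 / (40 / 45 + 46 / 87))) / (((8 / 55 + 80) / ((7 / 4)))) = 325215 / 137788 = 2.36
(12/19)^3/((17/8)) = 13824/116603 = 0.12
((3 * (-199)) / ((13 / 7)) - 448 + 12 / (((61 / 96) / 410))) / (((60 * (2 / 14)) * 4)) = 38709839 / 190320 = 203.39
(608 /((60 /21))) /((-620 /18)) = -4788 /775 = -6.18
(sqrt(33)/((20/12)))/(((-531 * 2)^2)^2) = sqrt(33)/2120053480560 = 0.00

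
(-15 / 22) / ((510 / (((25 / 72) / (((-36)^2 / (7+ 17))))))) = -25 / 2908224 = -0.00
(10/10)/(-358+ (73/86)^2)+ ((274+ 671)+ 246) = 3147137453/2642439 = 1191.00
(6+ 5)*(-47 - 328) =-4125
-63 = -63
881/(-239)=-881/239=-3.69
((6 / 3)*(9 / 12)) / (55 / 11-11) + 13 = 51 / 4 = 12.75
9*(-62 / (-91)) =558 / 91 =6.13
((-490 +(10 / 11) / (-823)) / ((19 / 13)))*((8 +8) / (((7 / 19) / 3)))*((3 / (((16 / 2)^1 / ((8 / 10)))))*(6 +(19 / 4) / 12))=-5311198854 / 63371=-83811.19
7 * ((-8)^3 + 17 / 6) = -21385 / 6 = -3564.17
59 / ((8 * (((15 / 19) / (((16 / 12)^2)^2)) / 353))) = 12662816 / 1215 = 10422.07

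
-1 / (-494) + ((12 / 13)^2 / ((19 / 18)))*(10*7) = 362893 / 6422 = 56.51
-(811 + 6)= -817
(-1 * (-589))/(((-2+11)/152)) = 89528/9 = 9947.56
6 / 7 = 0.86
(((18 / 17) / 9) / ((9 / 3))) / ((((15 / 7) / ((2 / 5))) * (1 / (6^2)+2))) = 112 / 31025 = 0.00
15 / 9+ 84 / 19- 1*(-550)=556.09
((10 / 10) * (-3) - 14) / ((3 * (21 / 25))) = -425 / 63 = -6.75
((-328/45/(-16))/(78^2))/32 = 41/17521920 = 0.00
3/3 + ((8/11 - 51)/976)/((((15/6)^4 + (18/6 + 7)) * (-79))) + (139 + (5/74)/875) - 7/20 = 139.65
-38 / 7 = -5.43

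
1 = 1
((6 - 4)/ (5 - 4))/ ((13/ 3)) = 6/ 13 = 0.46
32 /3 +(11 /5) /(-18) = 10.54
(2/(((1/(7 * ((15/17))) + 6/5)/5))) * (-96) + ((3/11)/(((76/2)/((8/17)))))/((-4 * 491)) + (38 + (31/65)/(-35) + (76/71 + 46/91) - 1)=-187761977899773/281784077575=-666.33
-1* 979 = -979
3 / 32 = 0.09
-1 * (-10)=10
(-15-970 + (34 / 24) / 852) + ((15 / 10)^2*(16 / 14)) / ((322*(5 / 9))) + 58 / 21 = -56588012941 / 57612240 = -982.22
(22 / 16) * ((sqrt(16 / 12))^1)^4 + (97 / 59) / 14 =19045 / 7434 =2.56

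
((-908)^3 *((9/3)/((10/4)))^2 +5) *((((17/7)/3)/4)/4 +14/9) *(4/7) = -6233168296319/6300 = -989391793.07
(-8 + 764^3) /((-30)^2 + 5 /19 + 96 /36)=25418792952 /51467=493885.27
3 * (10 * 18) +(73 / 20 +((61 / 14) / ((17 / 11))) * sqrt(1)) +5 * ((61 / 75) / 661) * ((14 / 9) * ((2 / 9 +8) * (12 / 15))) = 1044649284839 / 1911413700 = 546.53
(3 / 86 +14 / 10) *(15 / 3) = 617 / 86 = 7.17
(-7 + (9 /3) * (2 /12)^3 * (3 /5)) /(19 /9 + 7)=-0.77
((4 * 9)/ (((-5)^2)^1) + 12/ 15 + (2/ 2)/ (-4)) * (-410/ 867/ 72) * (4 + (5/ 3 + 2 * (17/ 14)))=-8159/ 77112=-0.11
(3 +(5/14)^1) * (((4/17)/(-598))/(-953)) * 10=470/33908693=0.00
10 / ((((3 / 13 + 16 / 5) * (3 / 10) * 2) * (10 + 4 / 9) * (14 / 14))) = 0.47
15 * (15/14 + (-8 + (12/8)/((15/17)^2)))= -2626/35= -75.03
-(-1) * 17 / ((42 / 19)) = 323 / 42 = 7.69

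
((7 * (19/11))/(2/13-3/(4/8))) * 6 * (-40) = 5460/11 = 496.36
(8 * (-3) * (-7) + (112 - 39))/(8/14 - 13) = -1687/87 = -19.39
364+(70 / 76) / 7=13837 / 38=364.13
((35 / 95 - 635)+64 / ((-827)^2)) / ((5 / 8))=-65974517328 / 64973255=-1015.41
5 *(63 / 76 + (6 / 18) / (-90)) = 8467 / 2052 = 4.13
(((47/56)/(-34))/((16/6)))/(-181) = 141/2756992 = 0.00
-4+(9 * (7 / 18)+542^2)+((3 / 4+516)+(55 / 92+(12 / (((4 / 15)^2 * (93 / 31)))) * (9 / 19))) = 514449497 / 1748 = 294307.49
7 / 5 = 1.40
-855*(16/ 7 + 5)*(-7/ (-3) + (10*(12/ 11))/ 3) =-2863395/ 77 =-37186.95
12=12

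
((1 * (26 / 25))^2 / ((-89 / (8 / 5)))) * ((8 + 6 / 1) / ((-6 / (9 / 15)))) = 0.03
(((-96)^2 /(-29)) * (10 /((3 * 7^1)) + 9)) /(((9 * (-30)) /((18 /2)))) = 101888 /1015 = 100.38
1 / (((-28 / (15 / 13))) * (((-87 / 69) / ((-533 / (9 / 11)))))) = -51865 / 2436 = -21.29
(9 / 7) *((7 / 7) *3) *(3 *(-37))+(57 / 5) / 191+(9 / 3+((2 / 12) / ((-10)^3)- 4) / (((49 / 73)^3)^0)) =-3442106537 / 8022000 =-429.08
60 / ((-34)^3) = -15 / 9826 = -0.00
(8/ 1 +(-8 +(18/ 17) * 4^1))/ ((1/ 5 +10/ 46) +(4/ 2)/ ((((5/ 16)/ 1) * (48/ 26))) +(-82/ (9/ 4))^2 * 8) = 33534/ 84161441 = 0.00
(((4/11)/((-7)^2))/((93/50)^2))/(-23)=-10000/107221653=-0.00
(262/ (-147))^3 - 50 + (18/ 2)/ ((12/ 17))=-545240839/ 12706092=-42.91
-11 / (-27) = 11 / 27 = 0.41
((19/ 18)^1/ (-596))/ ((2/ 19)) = -361/ 21456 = -0.02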